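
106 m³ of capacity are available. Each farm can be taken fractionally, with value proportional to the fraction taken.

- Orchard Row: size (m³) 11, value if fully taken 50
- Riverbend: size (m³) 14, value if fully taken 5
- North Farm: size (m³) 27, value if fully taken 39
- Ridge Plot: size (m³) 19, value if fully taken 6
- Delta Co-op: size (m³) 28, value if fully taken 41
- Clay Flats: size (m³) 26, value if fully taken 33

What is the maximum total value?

168

Sort by value density: Orchard Row 50/11≈4.55, Delta Co-op 41/28≈1.46, North Farm 39/27≈1.44, Clay Flats 33/26≈1.27, Riverbend 5/14≈0.357, Ridge Plot 6/19≈0.316.
Orchard Row: take in full, 11 m³ for value 50 — 95 left.
Delta Co-op: take in full, 28 m³ for value 41 — 67 left.
North Farm: take in full, 27 m³ for value 39 — 40 left.
Take all of Clay Flats (26 m³, value 33) — 14 m³ left.
All 14 m³ of Riverbend fit (value 5) — 0 remain.
Total value = 168.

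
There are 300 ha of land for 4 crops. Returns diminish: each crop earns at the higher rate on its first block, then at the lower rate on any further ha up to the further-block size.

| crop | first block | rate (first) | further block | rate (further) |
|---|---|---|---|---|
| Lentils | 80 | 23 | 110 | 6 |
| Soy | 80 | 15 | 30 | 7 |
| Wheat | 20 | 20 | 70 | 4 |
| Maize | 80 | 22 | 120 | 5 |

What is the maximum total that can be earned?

5470

Rank every tier by rate: Lentils/T1 23 > Maize/T1 22 > Wheat/T1 20 > Soy/T1 15 > Soy/T2 7 > Lentils/T2 6 > Maize/T2 5 > Wheat/T2 4.
Lentils/T1 (23): +80 → 220 left.
Maize/T1 (22): +80 → 140 left.
Wheat/T1 (20): +20 → 120 left.
Fill Soy T1 block (80 at 15) → 40 left.
Soy/T2 (7): +30 → 10 left.
10 remain; put them into Lentils T2 at 6.
Total = 23×80 + 22×80 + 20×20 + 15×80 + 7×30 + 6×10 = 5470.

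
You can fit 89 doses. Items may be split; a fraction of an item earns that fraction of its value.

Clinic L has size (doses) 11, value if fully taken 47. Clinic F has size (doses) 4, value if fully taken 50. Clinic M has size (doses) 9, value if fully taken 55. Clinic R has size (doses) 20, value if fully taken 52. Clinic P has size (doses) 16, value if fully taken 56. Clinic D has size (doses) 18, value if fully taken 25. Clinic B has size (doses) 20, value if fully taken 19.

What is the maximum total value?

Rank by value-to-size ratio: Clinic F 50/4≈12.5, Clinic M 55/9≈6.11, Clinic L 47/11≈4.27, Clinic P 56/16≈3.5, Clinic R 52/20≈2.6, Clinic D 25/18≈1.39, Clinic B 19/20≈0.95.
Take all of Clinic F (4 doses, value 50) → 85 doses left.
Take all of Clinic M (9 doses, value 55) → 76 doses left.
All 11 doses of Clinic L fit (value 47) → 65 remain.
Take all of Clinic P (16 doses, value 56) → 49 doses left.
Take all of Clinic R (20 doses, value 52) → 29 doses left.
Clinic D: take in full, 18 doses for value 25 → 11 left.
11 doses left: a 11/20 share of Clinic B gives 19×11/20 = 10.45.
Total value = 295.45.

295.45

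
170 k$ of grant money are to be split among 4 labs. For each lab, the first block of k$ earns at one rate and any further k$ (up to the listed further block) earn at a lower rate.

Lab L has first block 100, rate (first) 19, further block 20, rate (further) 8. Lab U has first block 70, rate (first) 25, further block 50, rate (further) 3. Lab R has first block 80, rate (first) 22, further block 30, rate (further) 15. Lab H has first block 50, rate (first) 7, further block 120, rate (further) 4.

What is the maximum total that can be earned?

Rank every tier by rate: Lab U/tier1 25 > Lab R/tier1 22 > Lab L/tier1 19 > Lab R/tier2 15 > Lab L/tier2 8 > Lab H/tier1 7 > Lab H/tier2 4 > Lab U/tier2 3.
Lab U/tier1 (25): +70 → 100 left.
Fill Lab R tier1 block (80 at 22) → 20 left.
Lab L/tier1: +20 of 100 at 19; pool empty.
Total = 25×70 + 22×80 + 19×20 = 3890.

3890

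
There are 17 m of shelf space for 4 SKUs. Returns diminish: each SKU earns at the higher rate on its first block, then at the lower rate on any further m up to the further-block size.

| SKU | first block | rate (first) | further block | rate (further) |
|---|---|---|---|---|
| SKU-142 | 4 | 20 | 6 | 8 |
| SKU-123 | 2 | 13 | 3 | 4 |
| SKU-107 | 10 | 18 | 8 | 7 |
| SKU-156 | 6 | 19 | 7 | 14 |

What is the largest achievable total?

320

Treat each block as its own option and order by rate: SKU-142/T1 20 > SKU-156/T1 19 > SKU-107/T1 18 > SKU-156/T2 14 > SKU-123/T1 13 > SKU-142/T2 8 > SKU-107/T2 7 > SKU-123/T2 4.
SKU-142/T1 (20): +4 ; 13 left.
SKU-156 T1 at 19: fill all 6 ; 7 left.
SKU-107 T1 at 18: only 7 left, fill 7.
Total = 20×4 + 19×6 + 18×7 = 320.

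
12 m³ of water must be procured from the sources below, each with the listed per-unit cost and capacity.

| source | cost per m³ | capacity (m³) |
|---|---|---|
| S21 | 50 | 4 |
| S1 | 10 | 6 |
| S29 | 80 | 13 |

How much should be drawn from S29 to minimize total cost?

Cheapest first:
Take 6 from S1 at 10 → need 6 more.
S21 at 50: take all 4 m³ → 2 still needed.
Take 2 from S29 at 80 to finish.

2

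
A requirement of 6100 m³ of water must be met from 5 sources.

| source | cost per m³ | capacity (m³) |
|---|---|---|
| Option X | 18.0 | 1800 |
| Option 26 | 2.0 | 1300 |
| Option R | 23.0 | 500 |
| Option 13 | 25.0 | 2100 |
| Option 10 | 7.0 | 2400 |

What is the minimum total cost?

65800

Cheapest first:
Option 26 (2.0): use full 1300 → 4800 m³ to go.
Option 10 at 7.0: take all 2400 m³ → 2400 still needed.
Take 1800 from Option X at 18.0 → need 600 more.
Take 500 from Option R at 23.0 → need 100 more.
Take 100 from Option 13 at 25.0 to finish.
Cost = 1300×2.0 + 2400×7.0 + 1800×18.0 + 500×23.0 + 100×25.0 = 65800.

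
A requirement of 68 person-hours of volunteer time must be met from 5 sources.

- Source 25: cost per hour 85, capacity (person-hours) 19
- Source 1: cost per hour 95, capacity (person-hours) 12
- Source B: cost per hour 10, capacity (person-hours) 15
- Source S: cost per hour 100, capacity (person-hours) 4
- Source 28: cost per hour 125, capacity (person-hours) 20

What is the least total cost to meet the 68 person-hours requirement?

5555

Cheapest first:
Take 15 from Source B at 10 → need 53 more.
Take 19 from Source 25 at 85 → need 34 more.
Source 1 (95): use full 12 → 22 person-hours to go.
Take 4 from Source S at 100 → need 18 more.
Take 18 from Source 28 at 125 to finish.
Cost = 15×10 + 19×85 + 12×95 + 4×100 + 18×125 = 5555.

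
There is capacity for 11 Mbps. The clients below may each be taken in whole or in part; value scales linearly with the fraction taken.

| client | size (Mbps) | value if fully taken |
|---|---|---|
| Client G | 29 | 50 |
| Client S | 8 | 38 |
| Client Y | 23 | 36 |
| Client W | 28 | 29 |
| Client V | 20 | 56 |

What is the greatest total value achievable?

Sort by value density: Client S 38/8≈4.75, Client V 56/20≈2.8, Client G 50/29≈1.72, Client Y 36/23≈1.57, Client W 29/28≈1.04.
All 8 Mbps of Client S fit (value 38) — 3 remain.
Only 3 Mbps remain; take 3/20 of Client V for value 56×3/20 = 8.4.
Total value = 46.4.

46.4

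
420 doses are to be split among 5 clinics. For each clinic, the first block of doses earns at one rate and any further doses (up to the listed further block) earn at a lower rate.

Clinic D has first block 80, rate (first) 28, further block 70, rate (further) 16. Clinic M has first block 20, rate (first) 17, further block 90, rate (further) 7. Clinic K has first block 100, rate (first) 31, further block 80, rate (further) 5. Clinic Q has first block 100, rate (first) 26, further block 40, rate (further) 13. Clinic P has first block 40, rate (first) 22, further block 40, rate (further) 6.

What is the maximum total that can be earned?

10410

Treat each block as its own option and order by rate: Clinic K/tier1 31 > Clinic D/tier1 28 > Clinic Q/tier1 26 > Clinic P/tier1 22 > Clinic M/tier1 17 > Clinic D/tier2 16 > Clinic Q/tier2 13 > Clinic M/tier2 7 > Clinic P/tier2 6 > Clinic K/tier2 5.
Fill Clinic K tier1 block (100 at 31) — 320 left.
Clinic D tier1 at 28: fill all 80 — 240 left.
Clinic Q tier1 at 26: fill all 100 — 140 left.
Fill Clinic P tier1 block (40 at 22) — 100 left.
Clinic M tier1 at 17: fill all 20 — 80 left.
Clinic D tier2 at 16: fill all 70 — 10 left.
Clinic Q tier2 at 13: only 10 left, fill 10.
Total = 31×100 + 28×80 + 26×100 + 22×40 + 17×20 + 16×70 + 13×10 = 10410.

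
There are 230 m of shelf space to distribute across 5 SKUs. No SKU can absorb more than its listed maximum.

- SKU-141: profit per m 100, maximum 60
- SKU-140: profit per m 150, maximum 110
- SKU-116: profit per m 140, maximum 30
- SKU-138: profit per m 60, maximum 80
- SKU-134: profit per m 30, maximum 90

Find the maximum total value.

28500

Rank by profit per m: SKU-140 150 > SKU-116 140 > SKU-141 100 > SKU-138 60 > SKU-134 30.
Give SKU-140 110 to hit its cap of 110 ; 120 left.
SKU-116 takes 30 to reach its cap of 30 ; 90 left.
SKU-141 takes 60 to reach its cap of 60 ; 30 left.
SKU-138 has room for 80 but only 30 remain, so it gets 30.
Total = 100×60 + 150×110 + 140×30 + 60×30 = 28500.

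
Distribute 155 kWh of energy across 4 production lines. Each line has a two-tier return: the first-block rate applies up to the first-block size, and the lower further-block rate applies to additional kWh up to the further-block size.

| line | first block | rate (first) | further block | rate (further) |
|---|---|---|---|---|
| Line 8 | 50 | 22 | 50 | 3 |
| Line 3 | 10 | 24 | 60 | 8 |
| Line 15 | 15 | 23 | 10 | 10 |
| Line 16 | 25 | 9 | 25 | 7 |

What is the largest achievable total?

Rank every tier by rate: Line 3/T1 24 > Line 15/T1 23 > Line 8/T1 22 > Line 15/T2 10 > Line 16/T1 9 > Line 3/T2 8 > Line 16/T2 7 > Line 8/T2 3.
Line 3/T1 (24): +10 — 145 left.
Line 15 T1 at 23: fill all 15 — 130 left.
Fill Line 8 T1 block (50 at 22) — 80 left.
Fill Line 15 T2 block (10 at 10) — 70 left.
Fill Line 16 T1 block (25 at 9) — 45 left.
45 remain; put them into Line 3 T2 at 8.
Total = 24×10 + 23×15 + 22×50 + 10×10 + 9×25 + 8×45 = 2370.

2370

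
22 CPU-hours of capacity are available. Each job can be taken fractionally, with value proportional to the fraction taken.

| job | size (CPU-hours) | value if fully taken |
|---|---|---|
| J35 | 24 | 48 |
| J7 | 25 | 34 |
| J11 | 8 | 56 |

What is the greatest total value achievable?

Best value per unit of size first: J11 56/8≈7, J35 48/24≈2, J7 34/25≈1.36.
All 8 CPU-hours of J11 fit (value 56) ; 14 remain.
Only 14 CPU-hours remain; take 14/24 of J35 for value 48×14/24 = 28.
Total value = 84.

84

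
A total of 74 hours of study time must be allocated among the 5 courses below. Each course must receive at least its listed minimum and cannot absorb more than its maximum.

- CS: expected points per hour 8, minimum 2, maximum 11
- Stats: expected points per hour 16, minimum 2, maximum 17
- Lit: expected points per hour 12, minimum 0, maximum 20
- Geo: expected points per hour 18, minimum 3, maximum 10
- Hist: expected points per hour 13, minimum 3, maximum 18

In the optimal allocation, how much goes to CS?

9

Meeting every minimum uses 2+2+0+3+3 = 10 hours, leaving 64.
Order the courses by expected points per hour: Geo 18 > Stats 16 > Hist 13 > Lit 12 > CS 8.
Geo: +7 to 10 (cap) — 57 left.
Stats: +15 to 17 (cap) — 42 left.
Hist takes 15 more to reach its cap of 18 — 27 left.
Lit: +20 to 20 (cap) — 7 left.
Only 7 left; CS takes them to reach 9.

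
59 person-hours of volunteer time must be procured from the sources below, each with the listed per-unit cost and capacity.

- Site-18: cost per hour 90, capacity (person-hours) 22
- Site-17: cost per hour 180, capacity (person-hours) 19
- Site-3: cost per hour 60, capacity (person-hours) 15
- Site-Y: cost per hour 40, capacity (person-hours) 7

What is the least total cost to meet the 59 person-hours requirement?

Use sources in increasing cost order.
Take 7 from Site-Y at 40 ; need 52 more.
Take 15 from Site-3 at 60 ; need 37 more.
Site-18 at 90: take all 22 person-hours ; 15 still needed.
Site-17 at 180: take 15 of its 19 ; requirement met.
Cost = 7×40 + 15×60 + 22×90 + 15×180 = 5860.

5860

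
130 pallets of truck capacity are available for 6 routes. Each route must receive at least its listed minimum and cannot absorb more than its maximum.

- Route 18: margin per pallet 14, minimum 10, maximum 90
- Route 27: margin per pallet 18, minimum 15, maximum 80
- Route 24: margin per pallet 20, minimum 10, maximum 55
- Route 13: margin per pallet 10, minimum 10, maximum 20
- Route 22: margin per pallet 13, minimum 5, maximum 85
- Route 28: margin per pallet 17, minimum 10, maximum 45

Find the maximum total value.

2295

Meeting every minimum uses 10+15+10+10+5+10 = 60 pallets, leaving 70.
Rank by margin per pallet: Route 24 20 > Route 27 18 > Route 28 17 > Route 18 14 > Route 22 13 > Route 13 10.
Give Route 24 45 more to hit its cap of 55 — 25 left.
Only 25 left; Route 27 takes them to reach 40.
Total = 14×10 + 18×40 + 20×55 + 10×10 + 13×5 + 17×10 = 2295.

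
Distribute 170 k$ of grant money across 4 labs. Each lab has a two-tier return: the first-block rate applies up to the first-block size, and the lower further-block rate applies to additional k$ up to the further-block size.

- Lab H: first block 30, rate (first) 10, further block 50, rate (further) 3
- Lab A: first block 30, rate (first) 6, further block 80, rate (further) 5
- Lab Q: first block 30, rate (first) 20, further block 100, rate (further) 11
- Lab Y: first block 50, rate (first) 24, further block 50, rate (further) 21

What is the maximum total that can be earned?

3290

Rank every tier by rate: Lab Y/T1 24 > Lab Y/T2 21 > Lab Q/T1 20 > Lab Q/T2 11 > Lab H/T1 10 > Lab A/T1 6 > Lab A/T2 5 > Lab H/T2 3.
Fill Lab Y T1 block (50 at 24) — 120 left.
Lab Y/T2 (21): +50 — 70 left.
Lab Q/T1 (20): +30 — 40 left.
40 remain; put them into Lab Q T2 at 11.
Total = 24×50 + 21×50 + 20×30 + 11×40 = 3290.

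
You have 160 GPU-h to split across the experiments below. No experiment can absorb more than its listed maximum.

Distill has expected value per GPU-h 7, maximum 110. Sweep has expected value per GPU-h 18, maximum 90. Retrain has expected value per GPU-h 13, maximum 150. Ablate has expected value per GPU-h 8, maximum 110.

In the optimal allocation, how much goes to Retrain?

Rank by expected value per GPU-h: Sweep 18 > Retrain 13 > Ablate 8 > Distill 7.
Sweep: +90 to 90 (cap) — 70 left.
Only 70 left; Retrain takes them to reach 70.

70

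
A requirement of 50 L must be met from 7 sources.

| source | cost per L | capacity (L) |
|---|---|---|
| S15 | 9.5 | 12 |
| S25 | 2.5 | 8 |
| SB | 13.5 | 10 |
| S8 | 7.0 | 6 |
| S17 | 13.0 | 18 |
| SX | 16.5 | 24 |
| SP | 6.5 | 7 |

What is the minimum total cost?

Cheapest first:
Take 8 from S25 at 2.5 ; need 42 more.
SP at 6.5: take all 7 L ; 35 still needed.
Take 6 from S8 at 7.0 ; need 29 more.
Take 12 from S15 at 9.5 ; need 17 more.
S17 (13.0): take the remaining 17 ; done.
SB, SX: unused.
Cost = 8×2.5 + 7×6.5 + 6×7.0 + 12×9.5 + 17×13.0 = 442.5.

442.5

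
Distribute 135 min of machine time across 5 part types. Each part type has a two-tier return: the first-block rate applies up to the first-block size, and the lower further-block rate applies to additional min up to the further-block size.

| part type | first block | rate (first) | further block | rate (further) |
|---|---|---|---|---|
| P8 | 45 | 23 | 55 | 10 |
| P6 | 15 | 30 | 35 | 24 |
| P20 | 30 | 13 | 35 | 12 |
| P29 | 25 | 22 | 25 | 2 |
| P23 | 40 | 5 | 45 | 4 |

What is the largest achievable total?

3070

Order all 10 blocks by rate: P6/tier1 30 > P6/tier2 24 > P8/tier1 23 > P29/tier1 22 > P20/tier1 13 > P20/tier2 12 > P8/tier2 10 > P23/tier1 5 > P23/tier2 4 > P29/tier2 2.
P6/tier1 (30): +15 — 120 left.
Fill P6 tier2 block (35 at 24) — 85 left.
Fill P8 tier1 block (45 at 23) — 40 left.
P29/tier1 (22): +25 — 15 left.
P20/tier1: +15 of 30 at 13; pool empty.
Total = 30×15 + 24×35 + 23×45 + 22×25 + 13×15 = 3070.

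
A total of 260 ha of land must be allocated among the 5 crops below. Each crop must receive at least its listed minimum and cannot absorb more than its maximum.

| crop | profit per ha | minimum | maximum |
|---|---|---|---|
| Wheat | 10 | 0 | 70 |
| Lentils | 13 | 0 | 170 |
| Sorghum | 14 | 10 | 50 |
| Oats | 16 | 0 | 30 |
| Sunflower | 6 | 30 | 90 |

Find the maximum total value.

3310

Meeting every minimum uses 0+0+10+0+30 = 40 ha, leaving 220.
Order the crops by profit per ha: Oats 16 > Sorghum 14 > Lentils 13 > Wheat 10 > Sunflower 6.
Oats takes 30 more to reach its cap of 30 → 190 left.
Sorghum takes 40 more to reach its cap of 50 → 150 left.
Lentils has room for 170 more but only 150 remain, so it gets 150.
Total = 13×150 + 14×50 + 16×30 + 6×30 = 3310.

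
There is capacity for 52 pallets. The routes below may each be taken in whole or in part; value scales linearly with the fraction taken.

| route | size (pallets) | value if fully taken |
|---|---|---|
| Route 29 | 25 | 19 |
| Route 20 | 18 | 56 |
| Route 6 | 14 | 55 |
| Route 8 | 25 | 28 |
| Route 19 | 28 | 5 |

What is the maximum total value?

Sort by value density: Route 6 55/14≈3.93, Route 20 56/18≈3.11, Route 8 28/25≈1.12, Route 29 19/25≈0.76, Route 19 5/28≈0.179.
All 14 pallets of Route 6 fit (value 55) ; 38 remain.
Route 20: take in full, 18 pallets for value 56 ; 20 left.
Only 20 pallets remain; take 20/25 of Route 8 for value 28×20/25 = 22.4.
Total value = 133.4.

133.4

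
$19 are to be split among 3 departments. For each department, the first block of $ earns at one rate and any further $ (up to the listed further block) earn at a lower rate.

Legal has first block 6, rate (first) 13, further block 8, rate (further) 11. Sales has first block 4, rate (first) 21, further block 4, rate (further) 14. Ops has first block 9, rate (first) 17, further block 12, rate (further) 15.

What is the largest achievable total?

Treat each block as its own option and order by rate: Sales/T1 21 > Ops/T1 17 > Ops/T2 15 > Sales/T2 14 > Legal/T1 13 > Legal/T2 11.
Fill Sales T1 block (4 at 21) — 15 left.
Ops/T1 (17): +9 — 6 left.
Ops T2 at 15: only 6 left, fill 6.
Total = 21×4 + 17×9 + 15×6 = 327.

327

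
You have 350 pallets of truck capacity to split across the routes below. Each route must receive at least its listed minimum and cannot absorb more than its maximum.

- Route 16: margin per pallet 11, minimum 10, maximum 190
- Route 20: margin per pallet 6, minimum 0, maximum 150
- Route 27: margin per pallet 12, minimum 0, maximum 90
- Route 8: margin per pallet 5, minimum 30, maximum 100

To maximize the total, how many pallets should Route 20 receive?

40

Meeting every minimum uses 10+0+0+30 = 40 pallets, leaving 310.
Highest margin per pallet first: Route 27 12 > Route 16 11 > Route 20 6 > Route 8 5.
Route 27 takes 90 more to reach its cap of 90 → 220 left.
Route 16: +180 to 190 (cap) → 40 left.
Only 40 left; Route 20 takes them to reach 40.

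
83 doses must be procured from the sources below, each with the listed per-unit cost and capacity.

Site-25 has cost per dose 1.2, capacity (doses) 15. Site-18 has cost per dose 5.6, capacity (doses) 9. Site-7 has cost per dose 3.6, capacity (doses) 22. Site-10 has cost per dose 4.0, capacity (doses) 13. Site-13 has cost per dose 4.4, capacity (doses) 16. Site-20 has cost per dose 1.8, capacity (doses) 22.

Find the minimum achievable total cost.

Use sources in increasing cost order.
Site-25 (1.2): use full 15 ; 68 doses to go.
Take 22 from Site-20 at 1.8 ; need 46 more.
Take 22 from Site-7 at 3.6 ; need 24 more.
Site-10 at 4.0: take all 13 doses ; 11 still needed.
Site-13 (4.4): take the remaining 11 ; done.
Site-18: unused.
Cost = 15×1.2 + 22×1.8 + 22×3.6 + 13×4.0 + 11×4.4 = 237.2.

237.2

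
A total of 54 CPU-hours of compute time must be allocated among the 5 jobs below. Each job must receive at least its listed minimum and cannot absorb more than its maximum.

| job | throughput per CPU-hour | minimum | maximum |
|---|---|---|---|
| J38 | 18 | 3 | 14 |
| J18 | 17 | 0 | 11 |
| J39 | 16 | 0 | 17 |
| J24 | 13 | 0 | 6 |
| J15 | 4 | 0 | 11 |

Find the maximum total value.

Meeting every minimum uses 3+0+0+0+0 = 3 CPU-hours, leaving 51.
Rank by throughput per CPU-hour: J38 18 > J18 17 > J39 16 > J24 13 > J15 4.
J38: +11 to 14 (cap) ; 40 left.
J18 takes 11 more to reach its cap of 11 ; 29 left.
Give J39 17 more to hit its cap of 17 ; 12 left.
J24 takes 6 more to reach its cap of 6 ; 6 left.
J15: +6 (room for 11) → 6. Pool exhausted.
Total = 18×14 + 17×11 + 16×17 + 13×6 + 4×6 = 813.

813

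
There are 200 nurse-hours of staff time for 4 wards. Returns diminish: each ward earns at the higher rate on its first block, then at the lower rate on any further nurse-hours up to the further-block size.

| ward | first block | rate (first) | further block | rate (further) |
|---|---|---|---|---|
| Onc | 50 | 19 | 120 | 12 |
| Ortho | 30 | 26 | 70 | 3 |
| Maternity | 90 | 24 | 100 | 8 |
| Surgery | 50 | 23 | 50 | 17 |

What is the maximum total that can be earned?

Rank every tier by rate: Ortho/first 26 > Maternity/first 24 > Surgery/first 23 > Onc/first 19 > Surgery/second 17 > Onc/second 12 > Maternity/second 8 > Ortho/second 3.
Fill Ortho first block (30 at 26) — 170 left.
Fill Maternity first block (90 at 24) — 80 left.
Surgery/first (23): +50 — 30 left.
Onc first at 19: only 30 left, fill 30.
Total = 26×30 + 24×90 + 23×50 + 19×30 = 4660.

4660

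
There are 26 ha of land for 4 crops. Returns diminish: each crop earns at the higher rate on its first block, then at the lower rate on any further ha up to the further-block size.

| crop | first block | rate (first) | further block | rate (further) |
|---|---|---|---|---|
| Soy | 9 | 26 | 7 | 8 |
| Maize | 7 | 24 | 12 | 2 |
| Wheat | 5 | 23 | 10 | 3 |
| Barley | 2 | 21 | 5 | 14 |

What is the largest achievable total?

601

Treat each block as its own option and order by rate: Soy/first 26 > Maize/first 24 > Wheat/first 23 > Barley/first 21 > Barley/second 14 > Soy/second 8 > Wheat/second 3 > Maize/second 2.
Soy/first (26): +9 — 17 left.
Maize first at 24: fill all 7 — 10 left.
Wheat first at 23: fill all 5 — 5 left.
Barley/first (21): +2 — 3 left.
3 remain; put them into Barley second at 14.
Total = 26×9 + 24×7 + 23×5 + 21×2 + 14×3 = 601.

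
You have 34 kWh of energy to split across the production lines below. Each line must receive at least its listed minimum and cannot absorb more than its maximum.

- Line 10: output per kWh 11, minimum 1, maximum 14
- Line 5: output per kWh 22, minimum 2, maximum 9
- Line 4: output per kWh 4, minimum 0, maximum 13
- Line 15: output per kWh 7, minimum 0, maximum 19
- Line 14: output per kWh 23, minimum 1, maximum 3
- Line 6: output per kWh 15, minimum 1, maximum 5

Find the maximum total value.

Meeting every minimum uses 1+2+0+0+1+1 = 5 kWh, leaving 29.
Rank by output per kWh: Line 14 23 > Line 5 22 > Line 6 15 > Line 10 11 > Line 15 7 > Line 4 4.
Give Line 14 2 more to hit its cap of 3 → 27 left.
Line 5: +7 to 9 (cap) → 20 left.
Line 6: +4 to 5 (cap) → 16 left.
Line 10 takes 13 more to reach its cap of 14 → 3 left.
Line 15 has room for 19 more but only 3 remain, so it gets 3.
Total = 11×14 + 22×9 + 7×3 + 23×3 + 15×5 = 517.

517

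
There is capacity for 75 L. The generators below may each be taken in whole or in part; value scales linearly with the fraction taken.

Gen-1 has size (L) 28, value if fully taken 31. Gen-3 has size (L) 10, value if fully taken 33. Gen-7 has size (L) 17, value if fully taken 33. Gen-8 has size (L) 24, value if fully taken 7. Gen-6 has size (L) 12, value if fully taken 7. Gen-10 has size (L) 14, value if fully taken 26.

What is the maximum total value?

126.5

Sort by value density: Gen-3 33/10≈3.3, Gen-7 33/17≈1.94, Gen-10 26/14≈1.86, Gen-1 31/28≈1.11, Gen-6 7/12≈0.583, Gen-8 7/24≈0.292.
All 10 L of Gen-3 fit (value 33) ; 65 remain.
Gen-7: take in full, 17 L for value 33 ; 48 left.
Take all of Gen-10 (14 L, value 26) ; 34 L left.
Gen-1: take in full, 28 L for value 31 ; 6 left.
Fill the last 6 L with part of Gen-6: 6/12 of it earns 3.5.
Total value = 126.5.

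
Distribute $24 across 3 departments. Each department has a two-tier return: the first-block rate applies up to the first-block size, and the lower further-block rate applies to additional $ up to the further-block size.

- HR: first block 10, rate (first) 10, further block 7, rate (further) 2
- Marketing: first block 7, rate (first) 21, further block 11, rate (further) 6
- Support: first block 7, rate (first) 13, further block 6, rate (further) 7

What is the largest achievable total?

338

Order all 6 blocks by rate: Marketing/tier1 21 > Support/tier1 13 > HR/tier1 10 > Support/tier2 7 > Marketing/tier2 6 > HR/tier2 2.
Marketing/tier1 (21): +7 ; 17 left.
Fill Support tier1 block (7 at 13) ; 10 left.
HR/tier1 (10): +10 ; 0 left.
Total = 21×7 + 13×7 + 10×10 = 338.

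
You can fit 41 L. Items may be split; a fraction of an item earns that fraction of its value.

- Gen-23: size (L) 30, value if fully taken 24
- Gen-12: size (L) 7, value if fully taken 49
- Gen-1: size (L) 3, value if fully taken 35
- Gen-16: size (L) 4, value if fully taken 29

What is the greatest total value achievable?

Sort by value density: Gen-1 35/3≈11.7, Gen-16 29/4≈7.25, Gen-12 49/7≈7, Gen-23 24/30≈0.8.
All 3 L of Gen-1 fit (value 35) ; 38 remain.
Take all of Gen-16 (4 L, value 29) ; 34 L left.
Take all of Gen-12 (7 L, value 49) ; 27 L left.
Fill the last 27 L with part of Gen-23: 27/30 of it earns 21.6.
Total value = 134.6.

134.6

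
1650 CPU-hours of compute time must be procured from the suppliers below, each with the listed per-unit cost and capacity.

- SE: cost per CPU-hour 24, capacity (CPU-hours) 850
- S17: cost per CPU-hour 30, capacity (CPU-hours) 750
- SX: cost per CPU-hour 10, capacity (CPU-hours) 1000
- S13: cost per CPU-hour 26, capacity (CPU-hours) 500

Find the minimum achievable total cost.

Use suppliers in increasing cost order.
Take 1000 from SX at 10 — need 650 more.
SE (24): take the remaining 650 — done.
S13, S17: unused.
Cost = 1000×10 + 650×24 = 25600.

25600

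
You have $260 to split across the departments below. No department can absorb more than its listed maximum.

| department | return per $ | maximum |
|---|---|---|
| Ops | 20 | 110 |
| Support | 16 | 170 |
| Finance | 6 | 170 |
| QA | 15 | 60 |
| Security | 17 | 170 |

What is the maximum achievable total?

4750

Order the departments by return per $: Ops 20 > Security 17 > Support 16 > QA 15 > Finance 6.
Give Ops 110 to hit its cap of 110 — 150 left.
Only 150 left; Security takes them to reach 150.
Total = 20×110 + 17×150 = 4750.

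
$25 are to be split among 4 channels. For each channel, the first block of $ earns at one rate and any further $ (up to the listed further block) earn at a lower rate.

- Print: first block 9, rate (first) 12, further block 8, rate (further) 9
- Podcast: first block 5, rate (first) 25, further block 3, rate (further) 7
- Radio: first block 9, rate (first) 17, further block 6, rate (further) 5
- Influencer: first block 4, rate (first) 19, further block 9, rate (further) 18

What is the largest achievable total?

Order all 8 blocks by rate: Podcast/tier1 25 > Influencer/tier1 19 > Influencer/tier2 18 > Radio/tier1 17 > Print/tier1 12 > Print/tier2 9 > Podcast/tier2 7 > Radio/tier2 5.
Fill Podcast tier1 block (5 at 25) ; 20 left.
Influencer tier1 at 19: fill all 4 ; 16 left.
Influencer/tier2 (18): +9 ; 7 left.
Radio/tier1: +7 of 9 at 17; pool empty.
Total = 25×5 + 19×4 + 18×9 + 17×7 = 482.

482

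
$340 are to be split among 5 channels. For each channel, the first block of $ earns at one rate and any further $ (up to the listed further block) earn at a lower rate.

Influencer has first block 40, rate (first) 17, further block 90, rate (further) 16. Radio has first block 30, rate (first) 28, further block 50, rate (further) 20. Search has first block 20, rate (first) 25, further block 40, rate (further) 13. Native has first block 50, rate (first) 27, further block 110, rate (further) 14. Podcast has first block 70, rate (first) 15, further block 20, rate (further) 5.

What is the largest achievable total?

6710

Order all 10 blocks by rate: Radio/T1 28 > Native/T1 27 > Search/T1 25 > Radio/T2 20 > Influencer/T1 17 > Influencer/T2 16 > Podcast/T1 15 > Native/T2 14 > Search/T2 13 > Podcast/T2 5.
Radio/T1 (28): +30 — 310 left.
Fill Native T1 block (50 at 27) — 260 left.
Search T1 at 25: fill all 20 — 240 left.
Radio/T2 (20): +50 — 190 left.
Influencer/T1 (17): +40 — 150 left.
Fill Influencer T2 block (90 at 16) — 60 left.
Podcast/T1: +60 of 70 at 15; pool empty.
Total = 28×30 + 27×50 + 25×20 + 20×50 + 17×40 + 16×90 + 15×60 = 6710.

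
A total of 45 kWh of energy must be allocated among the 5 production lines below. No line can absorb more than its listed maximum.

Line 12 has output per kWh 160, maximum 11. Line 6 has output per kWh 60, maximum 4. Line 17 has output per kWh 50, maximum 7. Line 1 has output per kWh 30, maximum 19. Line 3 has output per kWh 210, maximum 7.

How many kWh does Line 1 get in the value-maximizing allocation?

16

Rank by output per kWh: Line 3 210 > Line 12 160 > Line 6 60 > Line 17 50 > Line 1 30.
Give Line 3 7 to hit its cap of 7 — 38 left.
Line 12: +11 to 11 (cap) — 27 left.
Line 6: +4 to 4 (cap) — 23 left.
Line 17: +7 to 7 (cap) — 16 left.
Line 1 has room for 19 but only 16 remain, so it gets 16.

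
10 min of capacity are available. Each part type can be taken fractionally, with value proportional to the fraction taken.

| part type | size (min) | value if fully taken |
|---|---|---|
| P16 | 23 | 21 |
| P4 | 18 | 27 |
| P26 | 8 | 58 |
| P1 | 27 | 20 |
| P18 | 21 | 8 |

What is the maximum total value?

Sort by value density: P26 58/8≈7.25, P4 27/18≈1.5, P16 21/23≈0.913, P1 20/27≈0.741, P18 8/21≈0.381.
P26: take in full, 8 min for value 58 — 2 left.
Only 2 min remain; take 2/18 of P4 for value 27×2/18 = 3.
Total value = 61.

61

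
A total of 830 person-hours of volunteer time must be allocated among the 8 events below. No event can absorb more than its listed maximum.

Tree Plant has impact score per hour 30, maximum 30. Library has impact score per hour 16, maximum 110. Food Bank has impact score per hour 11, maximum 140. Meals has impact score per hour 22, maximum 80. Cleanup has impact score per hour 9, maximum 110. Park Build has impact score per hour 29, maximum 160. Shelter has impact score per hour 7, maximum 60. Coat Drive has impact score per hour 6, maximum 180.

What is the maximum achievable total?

12850

Rank by impact score per hour: Tree Plant 30 > Park Build 29 > Meals 22 > Library 16 > Food Bank 11 > Cleanup 9 > Shelter 7 > Coat Drive 6.
Tree Plant: +30 to 30 (cap) ; 800 left.
Park Build takes 160 to reach its cap of 160 ; 640 left.
Meals: +80 to 80 (cap) ; 560 left.
Library: +110 to 110 (cap) ; 450 left.
Food Bank: +140 to 140 (cap) ; 310 left.
Cleanup takes 110 to reach its cap of 110 ; 200 left.
Shelter takes 60 to reach its cap of 60 ; 140 left.
Coat Drive: +140 (room for 180) → 140. Pool exhausted.
Total = 30×30 + 16×110 + 11×140 + 22×80 + 9×110 + 29×160 + 7×60 + 6×140 = 12850.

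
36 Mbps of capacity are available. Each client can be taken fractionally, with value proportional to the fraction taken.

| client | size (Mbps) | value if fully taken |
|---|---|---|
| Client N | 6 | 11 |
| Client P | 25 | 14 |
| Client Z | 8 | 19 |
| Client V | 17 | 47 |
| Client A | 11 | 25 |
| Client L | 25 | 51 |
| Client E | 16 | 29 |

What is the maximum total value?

Sort by value density: Client V 47/17≈2.76, Client Z 19/8≈2.38, Client A 25/11≈2.27, Client L 51/25≈2.04, Client N 11/6≈1.83, Client E 29/16≈1.81, Client P 14/25≈0.56.
Client V: take in full, 17 Mbps for value 47 → 19 left.
Take all of Client Z (8 Mbps, value 19) → 11 Mbps left.
Client A: take in full, 11 Mbps for value 25 → 0 left.
Total value = 91.

91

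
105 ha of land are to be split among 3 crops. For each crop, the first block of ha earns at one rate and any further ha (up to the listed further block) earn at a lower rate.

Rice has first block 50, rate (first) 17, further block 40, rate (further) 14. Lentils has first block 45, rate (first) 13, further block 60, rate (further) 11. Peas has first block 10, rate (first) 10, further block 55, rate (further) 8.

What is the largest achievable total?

1605

Order all 6 blocks by rate: Rice/T1 17 > Rice/T2 14 > Lentils/T1 13 > Lentils/T2 11 > Peas/T1 10 > Peas/T2 8.
Fill Rice T1 block (50 at 17) → 55 left.
Rice/T2 (14): +40 → 15 left.
Lentils/T1: +15 of 45 at 13; pool empty.
Total = 17×50 + 14×40 + 13×15 = 1605.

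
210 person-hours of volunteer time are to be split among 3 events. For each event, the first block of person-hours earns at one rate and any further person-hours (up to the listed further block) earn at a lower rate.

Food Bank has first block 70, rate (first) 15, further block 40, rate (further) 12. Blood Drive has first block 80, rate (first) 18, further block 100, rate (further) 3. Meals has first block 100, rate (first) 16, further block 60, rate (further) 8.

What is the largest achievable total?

Treat each block as its own option and order by rate: Blood Drive/tier1 18 > Meals/tier1 16 > Food Bank/tier1 15 > Food Bank/tier2 12 > Meals/tier2 8 > Blood Drive/tier2 3.
Blood Drive/tier1 (18): +80 — 130 left.
Meals tier1 at 16: fill all 100 — 30 left.
30 remain; put them into Food Bank tier1 at 15.
Total = 18×80 + 16×100 + 15×30 = 3490.

3490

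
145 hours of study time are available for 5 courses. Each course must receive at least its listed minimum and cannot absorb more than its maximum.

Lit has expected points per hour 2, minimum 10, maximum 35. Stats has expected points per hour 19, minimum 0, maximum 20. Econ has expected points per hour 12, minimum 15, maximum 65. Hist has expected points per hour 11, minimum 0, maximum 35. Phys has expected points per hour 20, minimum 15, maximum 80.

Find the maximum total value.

Meeting every minimum uses 10+0+15+0+15 = 40 hours, leaving 105.
Rank by expected points per hour: Phys 20 > Stats 19 > Econ 12 > Hist 11 > Lit 2.
Phys: +65 to 80 (cap) ; 40 left.
Stats takes 20 more to reach its cap of 20 ; 20 left.
Econ: +20 (room for 50) → 35. Pool exhausted.
Total = 2×10 + 19×20 + 12×35 + 20×80 = 2420.

2420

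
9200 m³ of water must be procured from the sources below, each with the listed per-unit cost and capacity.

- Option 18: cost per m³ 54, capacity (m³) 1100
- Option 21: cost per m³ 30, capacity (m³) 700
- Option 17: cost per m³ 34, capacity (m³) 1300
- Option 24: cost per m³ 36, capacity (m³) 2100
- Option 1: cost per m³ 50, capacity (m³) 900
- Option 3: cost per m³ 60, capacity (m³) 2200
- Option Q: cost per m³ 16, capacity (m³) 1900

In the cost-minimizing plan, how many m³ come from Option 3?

1200

Cheapest first:
Option Q at 16: take all 1900 m³ → 7300 still needed.
Option 21 (30): use full 700 → 6600 m³ to go.
Take 1300 from Option 17 at 34 → need 5300 more.
Option 24 (36): use full 2100 → 3200 m³ to go.
Option 1 (50): use full 900 → 2300 m³ to go.
Option 18 at 54: take all 1100 m³ → 1200 still needed.
Take 1200 from Option 3 at 60 to finish.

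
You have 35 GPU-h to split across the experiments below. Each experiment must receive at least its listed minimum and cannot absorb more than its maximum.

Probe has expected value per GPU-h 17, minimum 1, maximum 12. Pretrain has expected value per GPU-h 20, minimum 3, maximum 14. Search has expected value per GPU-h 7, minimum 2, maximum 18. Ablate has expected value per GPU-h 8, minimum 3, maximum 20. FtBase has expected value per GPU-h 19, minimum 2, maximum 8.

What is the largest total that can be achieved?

606

Meeting every minimum uses 1+3+2+3+2 = 11 GPU-h, leaving 24.
Order the experiments by expected value per GPU-h: Pretrain 20 > FtBase 19 > Probe 17 > Ablate 8 > Search 7.
Pretrain: +11 to 14 (cap) → 13 left.
FtBase takes 6 more to reach its cap of 8 → 7 left.
Probe: +7 (room for 11) → 8. Pool exhausted.
Total = 17×8 + 20×14 + 7×2 + 8×3 + 19×8 = 606.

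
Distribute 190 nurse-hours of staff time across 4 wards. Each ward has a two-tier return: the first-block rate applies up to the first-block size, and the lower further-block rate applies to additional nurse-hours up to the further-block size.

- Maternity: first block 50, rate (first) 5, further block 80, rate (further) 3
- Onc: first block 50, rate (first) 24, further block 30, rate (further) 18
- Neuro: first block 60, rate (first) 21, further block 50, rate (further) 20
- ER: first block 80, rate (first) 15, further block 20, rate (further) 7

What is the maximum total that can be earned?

Order all 8 blocks by rate: Onc/tier1 24 > Neuro/tier1 21 > Neuro/tier2 20 > Onc/tier2 18 > ER/tier1 15 > ER/tier2 7 > Maternity/tier1 5 > Maternity/tier2 3.
Onc/tier1 (24): +50 ; 140 left.
Neuro/tier1 (21): +60 ; 80 left.
Fill Neuro tier2 block (50 at 20) ; 30 left.
Onc/tier2 (18): +30 ; 0 left.
Total = 24×50 + 21×60 + 20×50 + 18×30 = 4000.

4000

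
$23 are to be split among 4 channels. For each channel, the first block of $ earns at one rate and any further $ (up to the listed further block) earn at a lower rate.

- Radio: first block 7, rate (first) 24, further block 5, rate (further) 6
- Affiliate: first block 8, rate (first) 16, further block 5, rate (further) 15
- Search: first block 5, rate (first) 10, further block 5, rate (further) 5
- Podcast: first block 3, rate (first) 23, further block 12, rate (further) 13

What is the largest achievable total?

440

Order all 8 blocks by rate: Radio/tier1 24 > Podcast/tier1 23 > Affiliate/tier1 16 > Affiliate/tier2 15 > Podcast/tier2 13 > Search/tier1 10 > Radio/tier2 6 > Search/tier2 5.
Fill Radio tier1 block (7 at 24) ; 16 left.
Podcast/tier1 (23): +3 ; 13 left.
Affiliate/tier1 (16): +8 ; 5 left.
Fill Affiliate tier2 block (5 at 15) ; 0 left.
Total = 24×7 + 23×3 + 16×8 + 15×5 = 440.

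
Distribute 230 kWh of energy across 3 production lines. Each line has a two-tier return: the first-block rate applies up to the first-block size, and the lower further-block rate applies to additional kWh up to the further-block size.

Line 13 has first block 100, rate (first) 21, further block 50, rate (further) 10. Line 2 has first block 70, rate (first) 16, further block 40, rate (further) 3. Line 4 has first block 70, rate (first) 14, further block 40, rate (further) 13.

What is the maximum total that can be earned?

4060

Order all 6 blocks by rate: Line 13/T1 21 > Line 2/T1 16 > Line 4/T1 14 > Line 4/T2 13 > Line 13/T2 10 > Line 2/T2 3.
Line 13 T1 at 21: fill all 100 — 130 left.
Line 2/T1 (16): +70 — 60 left.
Line 4 T1 at 14: only 60 left, fill 60.
Total = 21×100 + 16×70 + 14×60 = 4060.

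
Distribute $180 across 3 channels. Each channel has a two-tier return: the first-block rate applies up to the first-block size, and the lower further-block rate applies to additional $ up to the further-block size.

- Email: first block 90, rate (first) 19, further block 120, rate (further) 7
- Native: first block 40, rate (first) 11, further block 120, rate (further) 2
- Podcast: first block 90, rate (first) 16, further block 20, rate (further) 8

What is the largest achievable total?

3150

Order all 6 blocks by rate: Email/first 19 > Podcast/first 16 > Native/first 11 > Podcast/second 8 > Email/second 7 > Native/second 2.
Email first at 19: fill all 90 → 90 left.
Fill Podcast first block (90 at 16) → 0 left.
Total = 19×90 + 16×90 = 3150.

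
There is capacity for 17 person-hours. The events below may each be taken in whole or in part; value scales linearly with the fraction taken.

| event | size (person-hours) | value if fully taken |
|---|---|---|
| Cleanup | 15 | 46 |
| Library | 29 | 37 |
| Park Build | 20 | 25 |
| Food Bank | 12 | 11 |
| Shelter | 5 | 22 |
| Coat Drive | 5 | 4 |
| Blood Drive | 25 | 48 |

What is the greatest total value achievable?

58.8

Sort by value density: Shelter 22/5≈4.4, Cleanup 46/15≈3.07, Blood Drive 48/25≈1.92, Library 37/29≈1.28, Park Build 25/20≈1.25, Food Bank 11/12≈0.917, Coat Drive 4/5≈0.8.
All 5 person-hours of Shelter fit (value 22) → 12 remain.
Only 12 person-hours remain; take 12/15 of Cleanup for value 46×12/15 = 36.8.
Total value = 58.8.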